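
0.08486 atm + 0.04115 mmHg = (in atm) 0.08491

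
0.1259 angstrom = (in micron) 1.259e-05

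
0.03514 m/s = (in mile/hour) 0.07861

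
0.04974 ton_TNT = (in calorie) 4.974e+07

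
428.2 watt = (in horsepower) 0.5742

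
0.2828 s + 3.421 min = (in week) 0.0003399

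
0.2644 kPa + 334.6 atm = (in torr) 2.543e+05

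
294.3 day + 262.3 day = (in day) 556.6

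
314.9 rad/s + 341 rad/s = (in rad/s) 655.9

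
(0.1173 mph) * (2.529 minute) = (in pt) 2.256e+04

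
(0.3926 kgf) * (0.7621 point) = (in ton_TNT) 2.474e-13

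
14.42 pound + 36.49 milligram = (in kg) 6.541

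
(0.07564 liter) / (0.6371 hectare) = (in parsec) 3.848e-25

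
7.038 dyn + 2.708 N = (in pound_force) 0.6088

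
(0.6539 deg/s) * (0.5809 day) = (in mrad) 5.728e+05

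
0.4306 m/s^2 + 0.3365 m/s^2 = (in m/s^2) 0.7671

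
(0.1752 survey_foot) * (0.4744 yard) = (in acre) 5.724e-06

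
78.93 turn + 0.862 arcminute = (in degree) 2.841e+04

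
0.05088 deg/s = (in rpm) 0.00848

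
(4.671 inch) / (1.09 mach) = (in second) 0.0003197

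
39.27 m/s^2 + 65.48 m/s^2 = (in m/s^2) 104.8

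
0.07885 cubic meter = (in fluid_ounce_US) 2666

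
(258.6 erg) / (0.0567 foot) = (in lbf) 0.0003364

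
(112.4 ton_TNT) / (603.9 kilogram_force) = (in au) 0.0005308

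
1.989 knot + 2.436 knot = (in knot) 4.425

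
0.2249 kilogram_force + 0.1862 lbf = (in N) 3.034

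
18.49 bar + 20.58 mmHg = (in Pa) 1.852e+06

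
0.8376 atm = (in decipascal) 8.487e+05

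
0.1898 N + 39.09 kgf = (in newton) 383.5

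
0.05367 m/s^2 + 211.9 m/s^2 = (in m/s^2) 212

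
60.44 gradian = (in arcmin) 3264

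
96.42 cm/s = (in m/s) 0.9642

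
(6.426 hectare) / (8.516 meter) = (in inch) 2.971e+05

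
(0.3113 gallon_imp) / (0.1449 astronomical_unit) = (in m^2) 6.529e-14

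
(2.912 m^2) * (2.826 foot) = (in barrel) 15.78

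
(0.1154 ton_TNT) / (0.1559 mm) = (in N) 3.097e+12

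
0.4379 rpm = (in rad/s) 0.04586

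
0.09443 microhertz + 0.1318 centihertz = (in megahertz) 1.318e-09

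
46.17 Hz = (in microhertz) 4.617e+07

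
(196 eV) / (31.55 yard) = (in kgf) 1.11e-19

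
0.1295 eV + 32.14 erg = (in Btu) 3.046e-09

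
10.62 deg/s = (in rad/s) 0.1854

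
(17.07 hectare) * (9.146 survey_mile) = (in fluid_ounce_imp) 8.843e+13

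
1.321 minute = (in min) 1.321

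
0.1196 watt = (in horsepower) 0.0001604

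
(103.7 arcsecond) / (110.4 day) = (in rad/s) 5.271e-11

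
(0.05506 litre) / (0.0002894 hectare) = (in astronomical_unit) 1.272e-16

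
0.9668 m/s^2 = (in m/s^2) 0.9668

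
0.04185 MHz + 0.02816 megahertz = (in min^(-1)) 4.201e+06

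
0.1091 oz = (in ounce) 0.1091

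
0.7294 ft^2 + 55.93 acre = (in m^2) 2.263e+05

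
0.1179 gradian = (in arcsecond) 382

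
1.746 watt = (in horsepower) 0.002341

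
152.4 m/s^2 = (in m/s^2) 152.4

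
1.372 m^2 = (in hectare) 0.0001372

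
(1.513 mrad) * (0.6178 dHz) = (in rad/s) 9.347e-05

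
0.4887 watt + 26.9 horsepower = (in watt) 2.006e+04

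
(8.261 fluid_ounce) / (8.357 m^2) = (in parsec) 9.474e-22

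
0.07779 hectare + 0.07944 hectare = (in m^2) 1572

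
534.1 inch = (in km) 0.01357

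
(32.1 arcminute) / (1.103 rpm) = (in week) 1.337e-07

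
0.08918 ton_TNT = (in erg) 3.731e+15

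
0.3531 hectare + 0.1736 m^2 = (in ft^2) 3.801e+04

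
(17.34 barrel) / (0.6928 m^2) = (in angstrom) 3.979e+10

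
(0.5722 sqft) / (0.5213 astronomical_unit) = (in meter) 6.817e-13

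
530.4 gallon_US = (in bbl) 12.63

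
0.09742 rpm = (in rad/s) 0.0102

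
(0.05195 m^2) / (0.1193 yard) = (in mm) 476.2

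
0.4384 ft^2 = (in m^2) 0.04073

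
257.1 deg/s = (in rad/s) 4.487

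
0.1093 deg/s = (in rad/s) 0.001908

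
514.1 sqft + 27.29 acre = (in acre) 27.3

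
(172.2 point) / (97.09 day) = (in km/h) 2.607e-08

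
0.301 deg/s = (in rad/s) 0.005253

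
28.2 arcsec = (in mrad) 0.1367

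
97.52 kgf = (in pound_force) 215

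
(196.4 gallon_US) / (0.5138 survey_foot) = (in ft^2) 51.1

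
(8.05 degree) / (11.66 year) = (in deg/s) 2.189e-08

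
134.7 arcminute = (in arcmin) 134.7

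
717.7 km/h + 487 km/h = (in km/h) 1205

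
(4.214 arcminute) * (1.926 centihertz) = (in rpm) 0.0002254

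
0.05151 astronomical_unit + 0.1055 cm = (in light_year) 8.145e-07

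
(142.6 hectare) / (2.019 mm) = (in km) 7.063e+05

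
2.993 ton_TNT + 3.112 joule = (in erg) 1.252e+17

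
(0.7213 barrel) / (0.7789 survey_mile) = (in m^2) 9.148e-05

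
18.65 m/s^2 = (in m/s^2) 18.65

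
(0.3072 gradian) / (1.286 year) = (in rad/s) 1.19e-10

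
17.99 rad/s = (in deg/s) 1031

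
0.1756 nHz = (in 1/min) 1.054e-08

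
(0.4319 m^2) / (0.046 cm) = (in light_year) 9.924e-14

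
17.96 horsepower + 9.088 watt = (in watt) 1.34e+04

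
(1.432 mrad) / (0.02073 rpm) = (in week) 1.091e-06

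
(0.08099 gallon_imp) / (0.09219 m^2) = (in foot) 0.0131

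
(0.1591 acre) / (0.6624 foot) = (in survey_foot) 1.046e+04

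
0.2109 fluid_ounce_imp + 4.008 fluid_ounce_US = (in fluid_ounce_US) 4.211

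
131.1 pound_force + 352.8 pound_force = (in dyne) 2.152e+08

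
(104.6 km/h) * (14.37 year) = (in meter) 1.317e+10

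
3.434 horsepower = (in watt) 2561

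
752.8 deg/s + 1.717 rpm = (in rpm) 127.2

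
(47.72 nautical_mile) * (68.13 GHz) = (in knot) 1.17e+16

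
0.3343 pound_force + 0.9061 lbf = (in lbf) 1.24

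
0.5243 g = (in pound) 0.001156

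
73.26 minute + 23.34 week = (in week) 23.35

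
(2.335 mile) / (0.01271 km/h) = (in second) 1.064e+06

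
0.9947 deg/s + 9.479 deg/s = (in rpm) 1.746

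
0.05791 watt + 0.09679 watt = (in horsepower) 0.0002075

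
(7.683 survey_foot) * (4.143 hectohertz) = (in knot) 1886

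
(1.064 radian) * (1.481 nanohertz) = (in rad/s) 1.576e-09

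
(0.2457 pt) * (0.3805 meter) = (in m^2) 3.298e-05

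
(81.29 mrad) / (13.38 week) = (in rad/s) 1.005e-08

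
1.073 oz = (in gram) 30.42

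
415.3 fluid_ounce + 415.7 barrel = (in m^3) 66.1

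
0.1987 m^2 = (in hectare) 1.987e-05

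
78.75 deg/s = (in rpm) 13.12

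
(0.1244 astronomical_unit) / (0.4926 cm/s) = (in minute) 6.297e+10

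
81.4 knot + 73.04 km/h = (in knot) 120.8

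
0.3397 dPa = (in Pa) 0.03397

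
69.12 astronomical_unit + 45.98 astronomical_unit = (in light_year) 0.00182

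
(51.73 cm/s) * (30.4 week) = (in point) 2.696e+10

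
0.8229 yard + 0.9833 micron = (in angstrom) 7.525e+09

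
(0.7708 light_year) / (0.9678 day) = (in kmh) 3.14e+11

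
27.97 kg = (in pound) 61.66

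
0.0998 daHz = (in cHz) 99.8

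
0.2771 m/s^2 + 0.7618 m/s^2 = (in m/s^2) 1.039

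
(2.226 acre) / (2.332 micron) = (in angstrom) 3.863e+19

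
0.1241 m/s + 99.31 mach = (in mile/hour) 7.564e+04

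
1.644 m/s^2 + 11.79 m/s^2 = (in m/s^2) 13.43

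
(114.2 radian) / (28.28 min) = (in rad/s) 0.0673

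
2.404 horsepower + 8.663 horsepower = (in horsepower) 11.07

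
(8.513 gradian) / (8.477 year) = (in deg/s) 2.866e-08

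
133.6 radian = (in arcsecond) 2.756e+07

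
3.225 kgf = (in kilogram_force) 3.225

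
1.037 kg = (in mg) 1.037e+06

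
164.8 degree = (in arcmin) 9888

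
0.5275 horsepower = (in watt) 393.4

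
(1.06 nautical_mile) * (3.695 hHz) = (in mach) 2130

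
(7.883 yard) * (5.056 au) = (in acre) 1.347e+09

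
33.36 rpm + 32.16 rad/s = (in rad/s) 35.65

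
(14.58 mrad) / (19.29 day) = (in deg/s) 5.012e-07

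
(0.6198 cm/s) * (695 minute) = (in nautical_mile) 0.1396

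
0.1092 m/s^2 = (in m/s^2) 0.1092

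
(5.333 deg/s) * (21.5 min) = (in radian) 120.1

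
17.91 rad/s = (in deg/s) 1026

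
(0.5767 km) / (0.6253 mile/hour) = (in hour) 0.5731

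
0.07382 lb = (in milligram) 3.348e+04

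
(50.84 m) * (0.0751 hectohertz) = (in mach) 1.121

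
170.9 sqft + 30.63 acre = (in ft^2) 1.334e+06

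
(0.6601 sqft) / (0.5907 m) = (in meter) 0.1038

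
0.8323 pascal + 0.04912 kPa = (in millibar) 0.4995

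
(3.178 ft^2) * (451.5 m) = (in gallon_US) 3.522e+04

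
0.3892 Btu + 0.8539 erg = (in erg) 4.106e+09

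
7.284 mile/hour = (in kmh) 11.72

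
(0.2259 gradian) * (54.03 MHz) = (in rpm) 1.831e+06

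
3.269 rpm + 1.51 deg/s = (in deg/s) 21.12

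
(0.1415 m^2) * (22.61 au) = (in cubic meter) 4.786e+11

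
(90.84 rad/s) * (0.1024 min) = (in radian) 558.1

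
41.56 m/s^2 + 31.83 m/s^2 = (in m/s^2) 73.39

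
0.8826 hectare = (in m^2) 8826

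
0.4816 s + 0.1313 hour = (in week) 0.0007823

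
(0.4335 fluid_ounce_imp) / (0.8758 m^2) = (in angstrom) 1.406e+05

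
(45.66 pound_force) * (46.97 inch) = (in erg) 2.423e+09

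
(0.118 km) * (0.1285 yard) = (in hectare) 0.001387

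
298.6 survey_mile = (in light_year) 5.079e-11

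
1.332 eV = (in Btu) 2.023e-22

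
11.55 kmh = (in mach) 0.009422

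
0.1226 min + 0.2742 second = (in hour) 0.00212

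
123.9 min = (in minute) 123.9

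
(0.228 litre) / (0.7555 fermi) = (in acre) 7.457e+07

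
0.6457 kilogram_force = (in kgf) 0.6457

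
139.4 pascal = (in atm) 0.001376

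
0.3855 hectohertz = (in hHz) 0.3855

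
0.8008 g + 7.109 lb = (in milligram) 3.225e+06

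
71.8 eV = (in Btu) 1.09e-20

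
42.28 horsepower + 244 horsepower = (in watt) 2.135e+05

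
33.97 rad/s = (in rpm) 324.4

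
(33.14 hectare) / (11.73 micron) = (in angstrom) 2.825e+20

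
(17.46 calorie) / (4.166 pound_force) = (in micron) 3.942e+06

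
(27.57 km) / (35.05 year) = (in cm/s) 0.002494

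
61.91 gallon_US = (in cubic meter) 0.2344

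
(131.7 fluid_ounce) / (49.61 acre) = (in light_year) 2.051e-24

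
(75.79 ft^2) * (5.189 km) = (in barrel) 2.298e+05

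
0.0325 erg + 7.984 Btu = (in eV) 5.258e+22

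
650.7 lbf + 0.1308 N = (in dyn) 2.895e+08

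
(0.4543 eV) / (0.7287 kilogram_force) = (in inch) 4.01e-19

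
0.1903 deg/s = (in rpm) 0.03172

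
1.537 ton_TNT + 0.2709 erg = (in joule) 6.431e+09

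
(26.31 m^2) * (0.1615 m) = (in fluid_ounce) 1.437e+05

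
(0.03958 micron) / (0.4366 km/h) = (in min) 5.439e-09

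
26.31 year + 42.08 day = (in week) 1378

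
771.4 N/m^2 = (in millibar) 7.714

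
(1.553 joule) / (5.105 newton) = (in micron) 3.042e+05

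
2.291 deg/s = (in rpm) 0.3818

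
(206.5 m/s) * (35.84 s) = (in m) 7401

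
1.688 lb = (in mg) 7.657e+05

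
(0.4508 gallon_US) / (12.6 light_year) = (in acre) 3.537e-24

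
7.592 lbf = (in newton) 33.77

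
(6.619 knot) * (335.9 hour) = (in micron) 4.118e+12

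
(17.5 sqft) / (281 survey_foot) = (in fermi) 1.898e+13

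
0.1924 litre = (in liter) 0.1924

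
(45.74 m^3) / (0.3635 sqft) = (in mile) 0.8416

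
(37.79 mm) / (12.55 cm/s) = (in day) 3.485e-06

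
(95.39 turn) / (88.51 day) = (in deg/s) 0.004491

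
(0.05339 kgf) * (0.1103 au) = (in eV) 5.392e+28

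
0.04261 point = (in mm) 0.01503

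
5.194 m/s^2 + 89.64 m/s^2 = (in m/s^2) 94.83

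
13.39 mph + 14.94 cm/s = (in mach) 0.01802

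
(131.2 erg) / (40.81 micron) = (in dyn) 3.215e+04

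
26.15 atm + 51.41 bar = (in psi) 1130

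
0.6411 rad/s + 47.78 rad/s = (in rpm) 462.4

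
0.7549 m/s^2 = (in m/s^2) 0.7549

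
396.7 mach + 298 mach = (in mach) 694.7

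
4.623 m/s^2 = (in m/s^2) 4.623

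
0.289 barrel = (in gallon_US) 12.14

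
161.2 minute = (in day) 0.1119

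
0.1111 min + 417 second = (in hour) 0.1177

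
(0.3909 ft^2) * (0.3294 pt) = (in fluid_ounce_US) 0.1427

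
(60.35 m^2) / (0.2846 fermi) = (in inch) 8.349e+18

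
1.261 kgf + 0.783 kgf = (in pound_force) 4.506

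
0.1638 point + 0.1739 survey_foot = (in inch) 2.089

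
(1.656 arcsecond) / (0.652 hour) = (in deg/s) 1.96e-07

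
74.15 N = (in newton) 74.15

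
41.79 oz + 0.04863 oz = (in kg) 1.186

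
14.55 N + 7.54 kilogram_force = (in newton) 88.49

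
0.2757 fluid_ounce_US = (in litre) 0.008153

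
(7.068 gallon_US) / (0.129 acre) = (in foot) 0.0001681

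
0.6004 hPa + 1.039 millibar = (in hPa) 1.639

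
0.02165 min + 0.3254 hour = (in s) 1173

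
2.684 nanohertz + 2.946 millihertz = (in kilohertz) 2.946e-06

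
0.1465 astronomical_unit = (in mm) 2.192e+13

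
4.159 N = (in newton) 4.159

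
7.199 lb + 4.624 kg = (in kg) 7.889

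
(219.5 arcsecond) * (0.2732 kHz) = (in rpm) 2.776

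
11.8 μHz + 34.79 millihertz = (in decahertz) 0.00348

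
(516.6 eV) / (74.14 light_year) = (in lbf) 2.653e-35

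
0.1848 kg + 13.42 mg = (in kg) 0.1848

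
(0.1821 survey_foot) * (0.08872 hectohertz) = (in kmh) 1.773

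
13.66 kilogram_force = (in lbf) 30.12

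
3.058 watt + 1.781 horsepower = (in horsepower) 1.785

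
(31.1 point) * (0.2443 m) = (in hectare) 2.68e-07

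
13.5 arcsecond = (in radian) 6.545e-05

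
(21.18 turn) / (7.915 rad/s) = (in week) 2.78e-05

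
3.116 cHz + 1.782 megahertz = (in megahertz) 1.782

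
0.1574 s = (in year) 4.991e-09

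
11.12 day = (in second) 9.608e+05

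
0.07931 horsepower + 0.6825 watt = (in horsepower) 0.08023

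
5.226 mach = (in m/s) 1779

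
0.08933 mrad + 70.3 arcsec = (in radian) 0.0004302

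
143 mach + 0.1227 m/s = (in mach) 143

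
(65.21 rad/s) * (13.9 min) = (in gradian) 3.462e+06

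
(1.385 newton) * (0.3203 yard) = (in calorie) 0.09695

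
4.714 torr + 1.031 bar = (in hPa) 1037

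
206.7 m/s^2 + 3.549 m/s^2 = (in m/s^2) 210.2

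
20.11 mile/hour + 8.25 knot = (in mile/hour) 29.6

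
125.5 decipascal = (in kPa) 0.01255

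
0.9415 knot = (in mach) 0.001422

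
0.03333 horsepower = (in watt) 24.85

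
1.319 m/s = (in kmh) 4.748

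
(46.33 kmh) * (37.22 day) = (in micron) 4.139e+13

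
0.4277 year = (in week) 22.3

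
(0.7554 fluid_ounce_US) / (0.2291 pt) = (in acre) 6.83e-05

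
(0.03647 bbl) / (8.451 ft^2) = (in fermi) 7.385e+12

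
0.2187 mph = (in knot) 0.19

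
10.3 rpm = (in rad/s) 1.079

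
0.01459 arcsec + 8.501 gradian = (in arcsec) 2.754e+04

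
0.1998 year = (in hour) 1750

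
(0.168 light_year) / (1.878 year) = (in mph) 6.003e+07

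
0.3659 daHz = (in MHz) 3.659e-06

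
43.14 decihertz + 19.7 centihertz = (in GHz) 4.511e-09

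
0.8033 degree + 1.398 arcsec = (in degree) 0.8037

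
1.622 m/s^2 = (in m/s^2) 1.622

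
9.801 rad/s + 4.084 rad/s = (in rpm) 132.6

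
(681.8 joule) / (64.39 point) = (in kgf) 3061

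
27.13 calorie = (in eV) 7.085e+20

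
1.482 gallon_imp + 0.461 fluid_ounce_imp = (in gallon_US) 1.783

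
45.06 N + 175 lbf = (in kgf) 83.97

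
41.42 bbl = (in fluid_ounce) 2.227e+05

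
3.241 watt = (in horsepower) 0.004346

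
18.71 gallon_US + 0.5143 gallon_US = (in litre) 72.77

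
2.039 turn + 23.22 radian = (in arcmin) 1.239e+05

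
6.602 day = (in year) 0.01809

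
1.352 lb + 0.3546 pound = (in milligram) 7.741e+05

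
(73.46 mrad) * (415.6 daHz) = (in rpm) 2915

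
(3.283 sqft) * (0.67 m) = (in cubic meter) 0.2044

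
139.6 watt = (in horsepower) 0.1872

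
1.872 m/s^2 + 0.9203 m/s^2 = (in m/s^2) 2.792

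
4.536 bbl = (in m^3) 0.7212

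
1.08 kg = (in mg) 1.08e+06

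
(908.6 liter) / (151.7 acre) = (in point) 0.004195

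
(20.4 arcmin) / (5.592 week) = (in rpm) 1.676e-08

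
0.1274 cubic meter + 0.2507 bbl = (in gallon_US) 44.18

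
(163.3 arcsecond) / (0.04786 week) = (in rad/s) 2.735e-08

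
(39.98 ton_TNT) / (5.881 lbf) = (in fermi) 6.394e+24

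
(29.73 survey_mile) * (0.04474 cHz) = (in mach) 0.06287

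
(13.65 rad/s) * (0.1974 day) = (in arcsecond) 4.802e+10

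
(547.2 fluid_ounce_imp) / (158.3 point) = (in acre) 6.88e-05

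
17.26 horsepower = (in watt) 1.287e+04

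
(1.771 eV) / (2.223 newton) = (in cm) 1.276e-17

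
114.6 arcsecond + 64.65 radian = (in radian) 64.65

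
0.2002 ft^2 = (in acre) 4.596e-06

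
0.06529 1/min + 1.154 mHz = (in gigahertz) 2.242e-12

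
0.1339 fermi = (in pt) 3.796e-13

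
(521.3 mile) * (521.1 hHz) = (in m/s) 4.372e+10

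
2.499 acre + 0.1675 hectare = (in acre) 2.913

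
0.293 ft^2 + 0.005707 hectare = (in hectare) 0.00571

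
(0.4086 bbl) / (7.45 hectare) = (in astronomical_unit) 5.829e-18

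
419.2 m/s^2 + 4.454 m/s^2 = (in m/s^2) 423.7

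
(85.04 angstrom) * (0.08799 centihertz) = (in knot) 1.455e-11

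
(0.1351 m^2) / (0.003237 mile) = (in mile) 1.611e-05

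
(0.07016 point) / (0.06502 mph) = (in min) 1.419e-05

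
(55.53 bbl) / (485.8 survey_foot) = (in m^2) 0.05962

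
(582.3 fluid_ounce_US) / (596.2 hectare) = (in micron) 0.002888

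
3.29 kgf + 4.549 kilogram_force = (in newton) 76.87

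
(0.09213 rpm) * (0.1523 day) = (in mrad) 1.27e+05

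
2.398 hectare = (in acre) 5.926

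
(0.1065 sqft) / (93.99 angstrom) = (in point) 2.984e+09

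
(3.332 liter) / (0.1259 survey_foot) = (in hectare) 8.683e-06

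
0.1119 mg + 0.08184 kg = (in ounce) 2.887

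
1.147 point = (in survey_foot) 0.001328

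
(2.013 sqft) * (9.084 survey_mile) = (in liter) 2.734e+06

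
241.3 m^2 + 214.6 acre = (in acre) 214.7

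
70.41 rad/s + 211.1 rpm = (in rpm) 883.5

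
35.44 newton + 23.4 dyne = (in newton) 35.44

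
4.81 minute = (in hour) 0.08017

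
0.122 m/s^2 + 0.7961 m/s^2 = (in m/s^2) 0.9181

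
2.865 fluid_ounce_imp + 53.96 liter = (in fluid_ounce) 1827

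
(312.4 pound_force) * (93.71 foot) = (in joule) 3.969e+04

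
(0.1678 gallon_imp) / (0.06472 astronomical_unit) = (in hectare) 7.879e-18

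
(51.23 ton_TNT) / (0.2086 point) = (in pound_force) 6.548e+14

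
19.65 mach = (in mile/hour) 1.497e+04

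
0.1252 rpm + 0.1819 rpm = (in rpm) 0.3071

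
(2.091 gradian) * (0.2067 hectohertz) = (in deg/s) 38.9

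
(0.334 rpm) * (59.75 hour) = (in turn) 1197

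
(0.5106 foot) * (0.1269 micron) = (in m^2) 1.975e-08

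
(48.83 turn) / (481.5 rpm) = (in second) 6.085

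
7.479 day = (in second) 6.462e+05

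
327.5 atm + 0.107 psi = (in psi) 4813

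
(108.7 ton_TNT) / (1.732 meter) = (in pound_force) 5.903e+10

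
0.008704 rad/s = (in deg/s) 0.4987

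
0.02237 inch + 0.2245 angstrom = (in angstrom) 5.682e+06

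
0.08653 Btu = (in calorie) 21.82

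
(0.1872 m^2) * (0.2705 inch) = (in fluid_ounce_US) 43.49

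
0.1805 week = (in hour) 30.32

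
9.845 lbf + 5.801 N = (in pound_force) 11.15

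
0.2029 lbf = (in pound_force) 0.2029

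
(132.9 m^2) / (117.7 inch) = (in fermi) 4.445e+16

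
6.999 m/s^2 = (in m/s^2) 6.999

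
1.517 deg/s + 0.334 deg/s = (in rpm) 0.3085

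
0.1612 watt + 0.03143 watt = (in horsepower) 0.0002583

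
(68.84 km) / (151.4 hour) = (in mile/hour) 0.2825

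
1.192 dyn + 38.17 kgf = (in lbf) 84.15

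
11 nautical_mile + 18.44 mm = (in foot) 6.684e+04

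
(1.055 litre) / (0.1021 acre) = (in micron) 2.553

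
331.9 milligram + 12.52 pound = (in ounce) 200.3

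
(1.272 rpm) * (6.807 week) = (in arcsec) 1.131e+11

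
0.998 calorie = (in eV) 2.606e+19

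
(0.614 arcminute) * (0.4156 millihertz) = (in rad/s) 7.423e-08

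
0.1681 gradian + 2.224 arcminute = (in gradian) 0.2093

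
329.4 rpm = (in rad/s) 34.49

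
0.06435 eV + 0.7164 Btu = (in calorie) 180.7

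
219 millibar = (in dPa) 2.19e+05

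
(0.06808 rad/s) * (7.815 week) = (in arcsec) 6.637e+10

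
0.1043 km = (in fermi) 1.043e+17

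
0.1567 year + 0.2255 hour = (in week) 8.172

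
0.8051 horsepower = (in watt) 600.4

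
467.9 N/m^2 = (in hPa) 4.679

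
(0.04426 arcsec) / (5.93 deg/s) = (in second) 2.073e-06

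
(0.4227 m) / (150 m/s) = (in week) 4.659e-09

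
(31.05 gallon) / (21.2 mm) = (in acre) 0.00137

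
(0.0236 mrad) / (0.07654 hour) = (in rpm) 8.179e-07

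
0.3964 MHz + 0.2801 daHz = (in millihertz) 3.964e+08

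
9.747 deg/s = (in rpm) 1.625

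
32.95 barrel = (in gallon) 1384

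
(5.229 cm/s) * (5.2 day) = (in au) 1.57e-07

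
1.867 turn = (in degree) 672.1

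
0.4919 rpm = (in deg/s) 2.951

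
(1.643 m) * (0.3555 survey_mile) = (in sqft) 1.012e+04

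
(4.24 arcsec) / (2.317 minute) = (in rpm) 1.412e-06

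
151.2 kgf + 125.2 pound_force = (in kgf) 208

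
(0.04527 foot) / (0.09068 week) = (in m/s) 2.516e-07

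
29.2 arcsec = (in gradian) 0.009012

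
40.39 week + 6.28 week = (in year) 0.895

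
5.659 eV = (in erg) 9.067e-12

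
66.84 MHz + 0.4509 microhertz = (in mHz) 6.684e+10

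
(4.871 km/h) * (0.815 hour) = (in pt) 1.125e+07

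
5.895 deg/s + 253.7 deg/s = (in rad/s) 4.531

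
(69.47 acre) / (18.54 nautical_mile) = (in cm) 818.8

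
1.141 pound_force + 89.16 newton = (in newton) 94.24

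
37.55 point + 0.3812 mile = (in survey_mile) 0.3812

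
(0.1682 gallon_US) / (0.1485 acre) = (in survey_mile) 6.583e-10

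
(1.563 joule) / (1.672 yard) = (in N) 1.022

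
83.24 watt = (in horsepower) 0.1116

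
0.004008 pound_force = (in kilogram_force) 0.001818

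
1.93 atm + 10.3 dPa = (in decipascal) 1.956e+06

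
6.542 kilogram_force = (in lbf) 14.42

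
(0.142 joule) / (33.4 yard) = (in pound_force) 0.001045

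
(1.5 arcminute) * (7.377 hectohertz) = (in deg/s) 18.44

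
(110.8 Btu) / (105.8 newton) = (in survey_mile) 0.6866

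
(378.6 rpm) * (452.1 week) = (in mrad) 1.084e+13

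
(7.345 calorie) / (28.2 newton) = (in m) 1.09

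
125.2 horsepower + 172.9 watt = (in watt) 9.353e+04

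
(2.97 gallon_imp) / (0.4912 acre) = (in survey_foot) 2.228e-05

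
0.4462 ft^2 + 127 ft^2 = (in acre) 0.002926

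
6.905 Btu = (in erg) 7.285e+10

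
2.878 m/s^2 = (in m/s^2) 2.878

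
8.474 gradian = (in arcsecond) 2.746e+04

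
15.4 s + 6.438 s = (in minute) 0.364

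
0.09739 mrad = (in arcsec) 20.09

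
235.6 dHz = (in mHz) 2.356e+04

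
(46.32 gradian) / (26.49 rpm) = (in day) 3.036e-06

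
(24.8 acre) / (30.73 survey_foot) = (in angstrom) 1.071e+14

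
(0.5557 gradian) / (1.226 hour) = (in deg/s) 0.0001133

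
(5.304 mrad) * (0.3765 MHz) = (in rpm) 1.907e+04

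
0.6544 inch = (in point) 47.12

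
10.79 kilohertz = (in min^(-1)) 6.474e+05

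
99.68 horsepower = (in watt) 7.433e+04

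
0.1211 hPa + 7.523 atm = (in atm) 7.523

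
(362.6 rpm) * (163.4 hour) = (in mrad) 2.234e+10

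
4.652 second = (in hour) 0.001292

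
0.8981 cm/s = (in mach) 2.638e-05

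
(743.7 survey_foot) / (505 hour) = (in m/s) 0.0001247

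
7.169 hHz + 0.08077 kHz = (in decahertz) 79.77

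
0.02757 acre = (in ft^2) 1201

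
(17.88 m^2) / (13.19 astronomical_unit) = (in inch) 3.567e-10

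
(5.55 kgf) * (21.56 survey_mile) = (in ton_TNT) 0.0004514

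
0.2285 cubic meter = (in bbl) 1.437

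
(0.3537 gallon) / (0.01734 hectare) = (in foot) 2.533e-05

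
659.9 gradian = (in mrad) 1.037e+04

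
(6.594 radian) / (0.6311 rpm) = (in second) 99.78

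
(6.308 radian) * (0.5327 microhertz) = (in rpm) 3.209e-05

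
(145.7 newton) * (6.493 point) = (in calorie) 0.07977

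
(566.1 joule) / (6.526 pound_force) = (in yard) 21.33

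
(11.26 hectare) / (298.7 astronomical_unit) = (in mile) 1.566e-12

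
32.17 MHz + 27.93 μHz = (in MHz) 32.17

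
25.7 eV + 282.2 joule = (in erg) 2.822e+09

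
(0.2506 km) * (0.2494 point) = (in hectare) 2.205e-06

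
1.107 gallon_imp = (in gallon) 1.329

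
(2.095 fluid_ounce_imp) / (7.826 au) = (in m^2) 5.084e-17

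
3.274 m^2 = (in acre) 0.000809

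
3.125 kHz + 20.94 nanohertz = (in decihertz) 3.125e+04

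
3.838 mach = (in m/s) 1307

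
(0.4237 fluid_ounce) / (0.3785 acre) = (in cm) 8.18e-07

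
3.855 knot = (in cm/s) 198.3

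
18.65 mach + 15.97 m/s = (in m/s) 6366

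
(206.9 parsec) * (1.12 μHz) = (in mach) 2.1e+10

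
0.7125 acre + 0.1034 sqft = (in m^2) 2883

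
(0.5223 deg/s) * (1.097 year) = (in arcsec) 6.505e+10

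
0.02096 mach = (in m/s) 7.137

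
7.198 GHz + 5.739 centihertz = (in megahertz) 7198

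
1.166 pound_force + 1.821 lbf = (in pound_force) 2.987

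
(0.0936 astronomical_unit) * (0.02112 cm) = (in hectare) 295.7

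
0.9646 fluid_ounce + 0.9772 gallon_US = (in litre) 3.728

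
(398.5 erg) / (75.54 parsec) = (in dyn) 1.71e-18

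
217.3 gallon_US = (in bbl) 5.174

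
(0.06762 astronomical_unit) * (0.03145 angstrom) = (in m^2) 0.03181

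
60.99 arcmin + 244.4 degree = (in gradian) 272.7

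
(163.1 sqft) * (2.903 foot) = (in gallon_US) 3542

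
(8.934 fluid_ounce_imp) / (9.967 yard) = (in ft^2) 0.0002998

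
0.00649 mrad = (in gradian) 0.0004132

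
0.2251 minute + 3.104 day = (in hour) 74.5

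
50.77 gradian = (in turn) 0.1269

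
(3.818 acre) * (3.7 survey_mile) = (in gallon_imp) 2.024e+10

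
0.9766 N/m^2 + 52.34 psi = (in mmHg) 2707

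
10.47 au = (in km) 1.566e+09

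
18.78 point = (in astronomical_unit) 4.429e-14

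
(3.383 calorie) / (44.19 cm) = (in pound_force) 7.201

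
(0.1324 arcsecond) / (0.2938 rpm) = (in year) 6.616e-13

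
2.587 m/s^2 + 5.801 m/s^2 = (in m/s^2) 8.388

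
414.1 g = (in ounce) 14.61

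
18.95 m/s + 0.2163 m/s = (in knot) 37.26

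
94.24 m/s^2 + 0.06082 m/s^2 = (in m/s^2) 94.3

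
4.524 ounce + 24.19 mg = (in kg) 0.1283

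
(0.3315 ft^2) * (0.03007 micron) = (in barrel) 5.825e-09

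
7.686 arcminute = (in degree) 0.1281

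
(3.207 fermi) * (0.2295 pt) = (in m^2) 2.596e-19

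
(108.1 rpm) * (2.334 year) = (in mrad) 8.332e+11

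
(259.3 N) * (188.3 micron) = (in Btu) 4.628e-05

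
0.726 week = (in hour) 122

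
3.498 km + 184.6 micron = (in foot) 1.148e+04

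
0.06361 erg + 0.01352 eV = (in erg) 0.06361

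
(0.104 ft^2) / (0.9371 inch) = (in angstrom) 4.059e+09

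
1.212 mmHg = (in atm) 0.001595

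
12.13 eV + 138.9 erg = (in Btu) 1.317e-08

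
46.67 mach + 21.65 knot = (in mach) 46.7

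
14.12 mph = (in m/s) 6.312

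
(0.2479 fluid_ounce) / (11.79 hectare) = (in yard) 6.8e-11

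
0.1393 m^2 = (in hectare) 1.393e-05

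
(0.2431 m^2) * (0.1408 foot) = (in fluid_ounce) 352.8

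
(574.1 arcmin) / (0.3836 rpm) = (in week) 6.874e-06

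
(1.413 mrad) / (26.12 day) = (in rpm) 5.979e-09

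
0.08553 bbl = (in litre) 13.6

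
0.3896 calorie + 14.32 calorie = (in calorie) 14.71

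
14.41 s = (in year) 4.569e-07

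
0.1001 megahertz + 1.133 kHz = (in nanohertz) 1.012e+14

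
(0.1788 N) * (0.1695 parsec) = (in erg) 9.352e+21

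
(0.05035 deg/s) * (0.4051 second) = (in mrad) 0.356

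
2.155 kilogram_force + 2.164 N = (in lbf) 5.237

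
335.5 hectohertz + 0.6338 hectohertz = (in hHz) 336.1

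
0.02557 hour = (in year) 2.919e-06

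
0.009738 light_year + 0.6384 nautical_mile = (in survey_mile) 5.725e+10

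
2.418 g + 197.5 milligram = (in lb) 0.005766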